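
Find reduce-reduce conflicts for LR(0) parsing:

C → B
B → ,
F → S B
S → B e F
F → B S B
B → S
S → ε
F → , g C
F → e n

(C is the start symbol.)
Yes — I9: [B → S .] vs [S → .]; I14: [B → S .] vs [S → .]

A reduce-reduce conflict occurs when an LR(0) state has two complete items [A → α .] and [B → β .] — both call for a reduction, and with no lookahead the parser cannot choose between them.

Augment with C' → C and build the canonical LR(0) collection (I0 = CLOSURE({[C' → . C]}), then GOTO on every symbol after a dot until no new states appear). It has 18 states:
  I0: { [B → . ,], [B → . S], [C → . B], [C' → . C], [S → . B e F], [S → .] }  — shift, reduce
  I1: { [B → , .] }  — reduce
  I2: { [C → B .], [S → B . e F] }  — shift, reduce
  I3: { [C' → C .] }  — accept
  I4: { [B → S .] }  — reduce
  I5: { [B → . ,], [B → . S], [F → . , g C], [F → . B S B], [F → . S B], [F → . e n], [S → . B e F], [S → .], [S → B e . F] }  — shift, reduce
  I6: { [B → , .], [F → , . g C] }  — shift, reduce
  I7: { [B → . ,], [B → . S], [F → B . S B], [S → . B e F], [S → .], [S → B . e F] }  — shift, reduce
  I8: { [S → B e F .] }  — reduce
  I9: { [B → . ,], [B → . S], [B → S .], [F → S . B], [S → . B e F], [S → .] }  — shift, 2 reduces
  I10: { [F → e . n] }  — shift
  I11: { [F → e n .] }  — reduce
  I12: { [F → S B .], [S → B . e F] }  — shift, reduce
  I13: { [S → B . e F] }  — shift
  I14: { [B → . ,], [B → . S], [B → S .], [F → B S . B], [S → . B e F], [S → .] }  — shift, 2 reduces
  I15: { [F → B S B .], [S → B . e F] }  — shift, reduce
  I16: { [B → . ,], [B → . S], [C → . B], [F → , g . C], [S → . B e F], [S → .] }  — shift, reduce
  I17: { [F → , g C .] }  — reduce

I9 contains complete items [B → S .], [S → .] — reduce-reduce conflict.
I14 contains complete items [B → S .], [S → .] — reduce-reduce conflict.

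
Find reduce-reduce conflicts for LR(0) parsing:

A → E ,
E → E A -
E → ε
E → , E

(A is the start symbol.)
Yes — I4: [A → E , .] vs [E → .]; I7: [E → .] vs [E → , E .]

Augment with A' → A and build the canonical LR(0) collection (I0 = CLOSURE({[A' → . A]}), then GOTO on every symbol after a dot until no new states appear). It has 8 states:
  I0: { [A → . E ,], [A' → . A], [E → . , E], [E → . E A -], [E → .] }  — shift, reduce
  I1: { [E → , . E], [E → . , E], [E → . E A -], [E → .] }  — shift, reduce
  I2: { [A' → A .] }  — accept
  I3: { [A → . E ,], [A → E . ,], [E → . , E], [E → . E A -], [E → .], [E → E . A -] }  — shift, reduce
  I4: { [A → E , .], [E → , . E], [E → . , E], [E → . E A -], [E → .] }  — shift, 2 reduces
  I5: { [E → E A . -] }  — shift
  I6: { [E → E A - .] }  — reduce
  I7: { [A → . E ,], [E → , E .], [E → . , E], [E → . E A -], [E → .], [E → E . A -] }  — shift, 2 reduces

I4 contains complete items [A → E , .], [E → .] — reduce-reduce conflict.
I7 contains complete items [E → .], [E → , E .] — reduce-reduce conflict.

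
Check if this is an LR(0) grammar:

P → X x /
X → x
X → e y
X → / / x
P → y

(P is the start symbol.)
Yes, the grammar is LR(0)

Augment with P' → P and build the canonical LR(0) collection (I0 = CLOSURE({[P' → . P]}), then GOTO on every symbol after a dot until no new states appear). It has 12 states:
  I0: { [P → . X x /], [P → . y], [P' → . P], [X → . / / x], [X → . e y], [X → . x] }  — shift
  I1: { [X → / . / x] }  — shift
  I2: { [P' → P .] }  — accept
  I3: { [P → X . x /] }  — shift
  I4: { [X → e . y] }  — shift
  I5: { [X → x .] }  — reduce
  I6: { [P → y .] }  — reduce
  I7: { [X → e y .] }  — reduce
  I8: { [P → X x . /] }  — shift
  I9: { [P → X x / .] }  — reduce
  I10: { [X → / / . x] }  — shift
  I11: { [X → / / x .] }  — reduce

Every state is either a pure shift/goto state or contains exactly one complete item and nothing to shift — no conflicts. The grammar is LR(0).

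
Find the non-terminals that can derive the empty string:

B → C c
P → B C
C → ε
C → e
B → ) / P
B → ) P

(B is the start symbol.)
{ 'C' }

ε-productions: C → ε
So C is immediately nullable.
No further non-terminal can be added: every production for the remaining non-terminals contains a terminal or a non-nullable non-terminal.
Nullable = { 'C' }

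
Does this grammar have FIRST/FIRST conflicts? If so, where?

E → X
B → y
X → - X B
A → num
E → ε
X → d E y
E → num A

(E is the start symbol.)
A FIRST/FIRST conflict occurs when two productions N → α and N → β for the same non-terminal have FIRST(α) ∩ FIRST(β) ≠ ∅ (with ε ∈ FIRST of a nullable right-hand side, so two nullable alternatives also conflict).

FIRST sets of the non-terminals at (or reachable through a nullable prefix from) the front of some alternative:
  FIRST(X) = { '-', 'd' }

Productions for E:
  E → X: FIRST = { '-', 'd' }
  E → ε: FIRST = { ε }
  E → num A: FIRST = { 'num' }
Productions for X:
  X → - X B: FIRST = { '-' }
  X → d E y: FIRST = { 'd' }
B, A have only one production, so no FIRST/FIRST conflict is possible there.

All alternatives of each non-terminal have pairwise disjoint FIRST sets.

Answer: No FIRST/FIRST conflicts.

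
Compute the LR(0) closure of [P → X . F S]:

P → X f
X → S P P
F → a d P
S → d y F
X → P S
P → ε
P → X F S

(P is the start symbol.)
{ [F → . a d P], [P → X . F S] }

To compute CLOSURE, for each item [A → α.Bβ] where B is a non-terminal, add [B → .γ] for all productions B → γ; repeat for the newly added items until nothing changes.

Start with: [P → X . F S]
  [P → X . F S] has the dot before F: add [F → . a d P]
No further items can be added.

CLOSURE = { [F → . a d P], [P → X . F S] }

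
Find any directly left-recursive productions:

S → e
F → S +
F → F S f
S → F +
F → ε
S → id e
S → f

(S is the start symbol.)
S → e: starts with e
F → S +: starts with S
F → F S f: LEFT RECURSIVE (starts with F)
S → F +: starts with F
F → ε: starts with ε
S → id e: starts with id
S → f: starts with f

The grammar has direct left recursion on: F.

Answer: Yes, F is left-recursive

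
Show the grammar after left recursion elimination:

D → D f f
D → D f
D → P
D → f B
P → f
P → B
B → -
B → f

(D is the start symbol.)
D → P D'
D → f B D'
D' → f f D'
D' → f D'
D' → ε
P → f
P → B
B → -
B → f

D is directly left-recursive. The standard transformation for
  A → A α₁ | ... | A α_m | β₁ | ... | β_n
is
  A  → β₁ A' | ... | β_n A'
  A' → α₁ A' | ... | α_m A' | ε

D → P becomes D → P D'
D → f B becomes D → f B D'
D → D f f becomes D' → f f D'
D → D f becomes D' → f D'
Add D' → ε

Productions for other non-terminals are unchanged:
  P → f
  P → B
  B → -
  B → f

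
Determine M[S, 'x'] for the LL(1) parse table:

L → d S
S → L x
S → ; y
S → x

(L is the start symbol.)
To find M[S, 'x'], we find productions for S where 'x' is in the predict set (PREDICT(N → α) = (FIRST(α) \ {ε}) ∪ (FOLLOW(N) if α ⇒* ε)).

Relevant sets:
  FIRST(L) = { 'd' }

S → L x: PREDICT = { 'd' }
S → ; y: PREDICT = { ';' }
S → x: PREDICT = { 'x' }
  'x' is in predict set, so this production goes in M[S, 'x']

M[S, 'x'] = S → x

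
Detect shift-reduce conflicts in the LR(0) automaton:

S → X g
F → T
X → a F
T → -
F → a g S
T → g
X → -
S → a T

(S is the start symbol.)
No shift-reduce conflicts

A shift-reduce conflict occurs when an LR(0) state has both:
  - a complete (reduce) item [A → α .] (dot at the end), and
  - a shift item [B → β . c γ] (dot before a terminal).

Augment with S' → S and build the canonical LR(0) collection (I0 = CLOSURE({[S' → . S]}), then GOTO on every symbol after a dot until no new states appear). It has 13 states:
  I0: { [S → . X g], [S → . a T], [S' → . S], [X → . -], [X → . a F] }  — shift
  I1: { [X → - .] }  — reduce
  I2: { [S' → S .] }  — accept
  I3: { [S → X . g] }  — shift
  I4: { [F → . T], [F → . a g S], [S → a . T], [T → . -], [T → . g], [X → a . F] }  — shift
  I5: { [T → - .] }  — reduce
  I6: { [X → a F .] }  — reduce
  I7: { [F → T .], [S → a T .] }  — 2 reduces
  I8: { [F → a . g S] }  — shift
  I9: { [T → g .] }  — reduce
  I10: { [F → a g . S], [S → . X g], [S → . a T], [X → . -], [X → . a F] }  — shift
  I11: { [F → a g S .] }  — reduce
  I12: { [S → X g .] }  — reduce

No state contains both a complete item and a shift item.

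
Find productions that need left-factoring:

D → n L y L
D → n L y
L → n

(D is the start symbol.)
Yes, D has productions with common prefix 'n L y'

Left-factoring is needed when two productions for the same non-terminal
share a common prefix on the right-hand side.

Productions for D:
  D → n L y L
  D → n L y

Found common prefix 'n L y' in productions for D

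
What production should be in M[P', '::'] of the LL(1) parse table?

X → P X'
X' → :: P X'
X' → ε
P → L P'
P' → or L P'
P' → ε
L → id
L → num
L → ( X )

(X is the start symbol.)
To find M[P', '::'], we find productions for P' where '::' is in the predict set (PREDICT(N → α) = (FIRST(α) \ {ε}) ∪ (FOLLOW(N) if α ⇒* ε)).

Relevant sets:
  FOLLOW(P') = { $, ')', '::' }

P' → or L P': PREDICT = { 'or' }
P' → ε: PREDICT = { $, ')', '::' }
  '::' is in predict set, so this production goes in M[P', '::']

M[P', '::'] = P' → ε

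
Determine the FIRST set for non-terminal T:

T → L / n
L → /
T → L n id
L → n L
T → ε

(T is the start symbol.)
{ '/', 'n', ε }

To compute FIRST(T), examine every production with T on the left-hand side, reading each right-hand side left to right until a non-nullable symbol is reached.

FIRST sets of the other non-terminals involved (by the same procedure, iterated to a fixed point):
  FIRST(L) = { '/', 'n' }

From T → L / n:
  - L is a non-terminal: add FIRST(L) \ {ε} = { '/', 'n' }
    L is not nullable, so stop
From T → L n id:
  - L is a non-terminal: add FIRST(L) \ {ε} = { '/', 'n' }
    L is not nullable, so stop
From T → ε:
  - ε-production, so ε ∈ FIRST(T)

Collecting: FIRST(T) = { '/', 'n', ε }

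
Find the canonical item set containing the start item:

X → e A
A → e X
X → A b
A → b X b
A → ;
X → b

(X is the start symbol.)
First, augment the grammar with X' → X
I₀ = CLOSURE({ [X' → . X] }):
  [X' → . X] has the dot before X: add [X → . e A], [X → . A b], [X → . b]
  [X → . A b] has the dot before A: add [A → . e X], [A → . b X b], [A → . ;]
No further items can be added.

I₀ = { [A → . ;], [A → . b X b], [A → . e X], [X → . A b], [X → . b], [X → . e A], [X' → . X] }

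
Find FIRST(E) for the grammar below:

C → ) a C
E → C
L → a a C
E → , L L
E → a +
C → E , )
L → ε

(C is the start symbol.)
To compute FIRST(E), examine every production with E on the left-hand side, reading each right-hand side left to right until a non-nullable symbol is reached.

FIRST sets of the other non-terminals involved (by the same procedure, iterated to a fixed point):
  FIRST(C) = { ')', ',', 'a' }

From E → C:
  - C is a non-terminal: add FIRST(C) \ {ε} = { ')', ',', 'a' }
    C is not nullable, so stop
From E → , L L:
  - ',' is a terminal: add ',' and stop
From E → a +:
  - a is a terminal: add 'a' and stop

Collecting: FIRST(E) = { ')', ',', 'a' }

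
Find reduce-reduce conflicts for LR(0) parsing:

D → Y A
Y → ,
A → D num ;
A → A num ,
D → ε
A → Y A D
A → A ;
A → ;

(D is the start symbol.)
A reduce-reduce conflict occurs when an LR(0) state has two complete items [A → α .] and [B → β .] — both call for a reduction, and with no lookahead the parser cannot choose between them.

Augment with D' → D and build the canonical LR(0) collection (I0 = CLOSURE({[D' → . D]}), then GOTO on every symbol after a dot until no new states appear). It has 15 states:
  I0: { [D → . Y A], [D → .], [D' → . D], [Y → . ,] }  — shift, reduce
  I1: { [Y → , .] }  — reduce
  I2: { [D' → D .] }  — accept
  I3: { [A → . ;], [A → . A ;], [A → . A num ,], [A → . D num ;], [A → . Y A D], [D → . Y A], [D → .], [D → Y . A], [Y → . ,] }  — shift, reduce
  I4: { [A → ; .] }  — reduce
  I5: { [A → A . ;], [A → A . num ,], [D → Y A .] }  — shift, reduce
  I6: { [A → D . num ;] }  — shift
  I7: { [A → . ;], [A → . A ;], [A → . A num ,], [A → . D num ;], [A → . Y A D], [A → Y . A D], [D → . Y A], [D → .], [D → Y . A], [Y → . ,] }  — shift, reduce
  I8: { [A → A . ;], [A → A . num ,], [A → Y A . D], [D → . Y A], [D → .], [D → Y A .], [Y → . ,] }  — shift, 2 reduces
  I9: { [A → A ; .] }  — reduce
  I10: { [A → Y A D .] }  — reduce
  I11: { [A → A num . ,] }  — shift
  I12: { [A → A num , .] }  — reduce
  I13: { [A → D num . ;] }  — shift
  I14: { [A → D num ; .] }  — reduce

I8 contains complete items [D → .], [D → Y A .] — reduce-reduce conflict.

Answer: Yes — I8: [D → .] vs [D → Y A .]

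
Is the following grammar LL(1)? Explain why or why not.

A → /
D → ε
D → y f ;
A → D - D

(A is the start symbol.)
A grammar is LL(1) if for each non-terminal N with multiple productions, the predict sets of those productions are pairwise disjoint, where PREDICT(N → α) = (FIRST(α) \ {ε}) ∪ (FOLLOW(N) if α ⇒* ε).

Relevant sets:
  FIRST(D) = { 'y', ε }
  FOLLOW(D) = { $, '-' }

For A:
  PREDICT(A → '/') = { '/' }
  PREDICT(A → D '-' D) = { '-', 'y' }
For D:
  PREDICT(D → ε) = { $, '-' }
  PREDICT(D → y f ';') = { 'y' }

All predict sets are disjoint. The grammar IS LL(1).

Answer: Yes, the grammar is LL(1).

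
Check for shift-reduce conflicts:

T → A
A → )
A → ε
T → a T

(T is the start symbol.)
Yes — I0: [A → .] vs [A → . )]; I4: [A → .] vs [A → . )]

Augment with T' → T and build the canonical LR(0) collection (I0 = CLOSURE({[T' → . T]}), then GOTO on every symbol after a dot until no new states appear). It has 6 states:
  I0: { [A → . )], [A → .], [T → . A], [T → . a T], [T' → . T] }  — shift, reduce
  I1: { [A → ) .] }  — reduce
  I2: { [T → A .] }  — reduce
  I3: { [T' → T .] }  — accept
  I4: { [A → . )], [A → .], [T → . A], [T → . a T], [T → a . T] }  — shift, reduce
  I5: { [T → a T .] }  — reduce

I0 contains reduce item [A → .] and shift items [A → . )], [T → . a T] — shift-reduce conflict.
I4 contains reduce item [A → .] and shift items [A → . )], [T → . a T] — shift-reduce conflict.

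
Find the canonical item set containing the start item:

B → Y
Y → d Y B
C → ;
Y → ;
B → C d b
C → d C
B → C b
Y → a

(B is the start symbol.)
{ [B → . C b], [B → . C d b], [B → . Y], [B' → . B], [C → . ;], [C → . d C], [Y → . ;], [Y → . a], [Y → . d Y B] }

First, augment the grammar with B' → B
I₀ = CLOSURE({ [B' → . B] }):
  [B' → . B] has the dot before B: add [B → . Y], [B → . C d b], [B → . C b]
  [B → . Y] has the dot before Y: add [Y → . d Y B], [Y → . ;], [Y → . a]
  [B → . C d b] has the dot before C: add [C → . ;], [C → . d C]
No further items can be added.

I₀ = { [B → . C b], [B → . C d b], [B → . Y], [B' → . B], [C → . ;], [C → . d C], [Y → . ;], [Y → . a], [Y → . d Y B] }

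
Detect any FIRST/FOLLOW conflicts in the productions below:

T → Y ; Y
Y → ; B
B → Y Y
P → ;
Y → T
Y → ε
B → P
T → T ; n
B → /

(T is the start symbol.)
A FIRST/FOLLOW conflict occurs when a non-terminal N has a nullable alternative N → β (β ⇒* ε) and another alternative N → α with FIRST(α) ∩ FOLLOW(N) ≠ ∅: on such a lookahead the parser cannot decide between expanding α and letting N vanish via β.

Nullable non-terminals: B, Y.
FIRST sets used below: FIRST(Y) = { ';', ε }, FIRST(P) = { ';' }, FIRST(T) = { ';' }

B: nullable alternative(s) B → Y Y; FOLLOW(B) = { $, ';' }
  B → Y Y: FIRST \ {ε} = { ';' } — this is the only nullable alternative, skip
  B → P: FIRST \ {ε} = { ';' } — overlaps FOLLOW(B) on { ';' }: CONFLICT
  B → /: FIRST \ {ε} = { '/' } — disjoint from FOLLOW(B)

Y: nullable alternative(s) Y → ε; FOLLOW(Y) = { $, ';' }
  Y → ; B: FIRST \ {ε} = { ';' } — overlaps FOLLOW(Y) on { ';' }: CONFLICT
  Y → T: FIRST \ {ε} = { ';' } — overlaps FOLLOW(Y) on { ';' }: CONFLICT
  Y → ε: FIRST \ {ε} = { } — this is the only nullable alternative, skip

P, T have no nullable alternative, so no FIRST/FOLLOW check is needed there.

So the grammar has 3 FIRST/FOLLOW conflicts (marked CONFLICT above).

Answer: Yes. Y → ';' B with FOLLOW(Y) on { ';' }; Y → T with FOLLOW(Y) on { ';' }; B → P with FOLLOW(B) on { ';' }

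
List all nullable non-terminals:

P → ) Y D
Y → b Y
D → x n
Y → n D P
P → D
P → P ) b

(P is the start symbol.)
A non-terminal is nullable if it can derive ε (the empty string): either it has an ε-production, or it has a production whose right-hand side consists entirely of nullable non-terminals.

There are no ε-productions, so no non-terminal can derive ε.
No non-terminals are nullable.

Answer: None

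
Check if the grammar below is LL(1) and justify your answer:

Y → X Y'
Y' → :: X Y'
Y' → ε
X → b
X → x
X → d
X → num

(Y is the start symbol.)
Yes, the grammar is LL(1).

Relevant sets:
  FOLLOW(Y') = { $ }

For Y':
  PREDICT(Y' → :: X Y') = { '::' }
  PREDICT(Y' → ε) = { $ }
For X:
  PREDICT(X → b) = { 'b' }
  PREDICT(X → x) = { 'x' }
  PREDICT(X → d) = { 'd' }
  PREDICT(X → num) = { 'num' }
Y has a single production, so nothing to check there.

All predict sets are disjoint. The grammar IS LL(1).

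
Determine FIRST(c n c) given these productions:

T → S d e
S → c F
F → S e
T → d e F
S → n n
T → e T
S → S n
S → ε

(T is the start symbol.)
{ 'c' }

To compute FIRST(c n c), process the symbols left to right:
Symbol c is a terminal. Add 'c' and stop.
FIRST(c n c) = { 'c' }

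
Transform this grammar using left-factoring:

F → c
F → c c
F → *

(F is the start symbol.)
Left-factoring transforms A → αβ₁ | αβ₂ into A → αA' and A' → β₁ | β₂
(α is the longest common prefix among the alternatives). Repeat until
no nonterminal has two alternatives with a common prefix.

Round 1: F has alternatives sharing prefix 'c'. Introduce F': F → c F'
  Add: F' → ε
  Add: F' → c

No remaining common prefixes — done.

Resulting grammar:
F → c F'
F' → ε
F' → c
F → *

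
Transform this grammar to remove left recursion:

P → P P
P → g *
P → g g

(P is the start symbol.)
P is directly left-recursive. The standard transformation for
  A → A α₁ | ... | A α_m | β₁ | ... | β_n
is
  A  → β₁ A' | ... | β_n A'
  A' → α₁ A' | ... | α_m A' | ε

P → g * becomes P → g * P'
P → g g becomes P → g g P'
P → P P becomes P' → P P'
Add P' → ε

Resulting grammar:
P → g * P'
P → g g P'
P' → P P'
P' → ε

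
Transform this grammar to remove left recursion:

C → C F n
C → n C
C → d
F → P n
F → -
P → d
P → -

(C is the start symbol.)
C → n C C'
C → d C'
C' → F n C'
C' → ε
F → P n
F → -
P → d
P → -

C is directly left-recursive. The standard transformation for
  A → A α₁ | ... | A α_m | β₁ | ... | β_n
is
  A  → β₁ A' | ... | β_n A'
  A' → α₁ A' | ... | α_m A' | ε

C → n C becomes C → n C C'
C → d becomes C → d C'
C → C F n becomes C' → F n C'
Add C' → ε

Productions for other non-terminals are unchanged:
  F → P n
  F → -
  P → d
  P → -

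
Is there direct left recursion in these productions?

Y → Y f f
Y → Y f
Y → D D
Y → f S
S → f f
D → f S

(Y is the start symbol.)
Yes, Y is left-recursive

Y → Y f f: LEFT RECURSIVE (starts with Y)
Y → Y f: LEFT RECURSIVE (starts with Y)
Y → D D: starts with D
Y → f S: starts with f
S → f f: starts with f
D → f S: starts with f

The grammar has direct left recursion on: Y.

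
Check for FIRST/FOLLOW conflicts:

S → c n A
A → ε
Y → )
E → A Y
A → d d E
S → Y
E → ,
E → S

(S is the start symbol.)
No FIRST/FOLLOW conflicts.

A FIRST/FOLLOW conflict occurs when a non-terminal N has a nullable alternative N → β (β ⇒* ε) and another alternative N → α with FIRST(α) ∩ FOLLOW(N) ≠ ∅: on such a lookahead the parser cannot decide between expanding α and letting N vanish via β.

Nullable non-terminals: A.

A: nullable alternative(s) A → ε; FOLLOW(A) = { $, ')' }
  A → ε: FIRST \ {ε} = { } — this is the only nullable alternative, skip
  A → d d E: FIRST \ {ε} = { 'd' } — disjoint from FOLLOW(A)

E, S, Y have no nullable alternative, so no FIRST/FOLLOW check is needed there.

No FIRST/FOLLOW conflicts found.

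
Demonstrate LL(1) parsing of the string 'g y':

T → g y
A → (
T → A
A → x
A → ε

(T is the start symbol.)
Stack is shown with the top on the left.

Stack  Input  Action
--------------------
T $    g y $  output T → g y
g y $  g y $  match 'g'
y $    y $    match 'y'
$      $      accept

The string is accepted.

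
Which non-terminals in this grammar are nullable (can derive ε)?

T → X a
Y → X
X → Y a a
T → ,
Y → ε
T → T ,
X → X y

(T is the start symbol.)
A non-terminal is nullable if it can derive ε (the empty string): either it has an ε-production, or it has a production whose right-hand side consists entirely of nullable non-terminals.

ε-productions: Y → ε
So Y is immediately nullable.
No further non-terminal can be added: every production for the remaining non-terminals contains a terminal or a non-nullable non-terminal.
Nullable = { 'Y' }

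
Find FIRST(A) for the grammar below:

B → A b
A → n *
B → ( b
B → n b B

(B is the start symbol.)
To compute FIRST(A), examine every production with A on the left-hand side, reading each right-hand side left to right until a non-nullable symbol is reached.

From A → n *:
  - n is a terminal: add 'n' and stop

Collecting: FIRST(A) = { 'n' }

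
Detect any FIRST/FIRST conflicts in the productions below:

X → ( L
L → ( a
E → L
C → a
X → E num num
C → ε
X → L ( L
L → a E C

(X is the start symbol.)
A FIRST/FIRST conflict occurs when two productions N → α and N → β for the same non-terminal have FIRST(α) ∩ FIRST(β) ≠ ∅ (with ε ∈ FIRST of a nullable right-hand side, so two nullable alternatives also conflict).

FIRST sets of the non-terminals at (or reachable through a nullable prefix from) the front of some alternative:
  FIRST(E) = { '(', 'a' }
  FIRST(L) = { '(', 'a' }

Productions for X:
  X → ( L: FIRST = { '(' }
  X → E num num: FIRST = { '(', 'a' }
  X → L ( L: FIRST = { '(', 'a' }
Productions for L:
  L → ( a: FIRST = { '(' }
  L → a E C: FIRST = { 'a' }
Productions for C:
  C → a: FIRST = { 'a' }
  C → ε: FIRST = { ε }
E has only one production, so no FIRST/FIRST conflict is possible there.

Conflict for X: X → ( L and X → E num num
  Overlap: { '(' }
Conflict for X: X → ( L and X → L ( L
  Overlap: { '(' }
Conflict for X: X → E num num and X → L ( L
  Overlap: { '(', 'a' }

Answer: Yes. X → '(' L / X → E num num on { '(' }; X → '(' L / X → L '(' L on { '(' }; X → E num num / X → L '(' L on { '(', 'a' }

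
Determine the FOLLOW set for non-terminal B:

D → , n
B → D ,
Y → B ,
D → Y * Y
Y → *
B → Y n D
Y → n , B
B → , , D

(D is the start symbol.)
In Y → B ,: B is followed by ',', add FIRST(',') \ {ε} = { ',' }
In Y → n , B: B is at the end, add FOLLOW(Y)

The FOLLOW sets referred to above (computed the same way, to a fixed point):
  FOLLOW(Y) = { $, '*', ',', 'n' }

Taking the union: FOLLOW(B) = { $, '*', ',', 'n' }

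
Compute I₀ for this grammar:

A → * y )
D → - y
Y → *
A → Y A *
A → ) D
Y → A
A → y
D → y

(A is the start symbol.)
{ [A → . ) D], [A → . * y )], [A → . Y A *], [A → . y], [A' → . A], [Y → . *], [Y → . A] }

First, augment the grammar with A' → A
I₀ = CLOSURE({ [A' → . A] }):
  [A' → . A] has the dot before A: add [A → . * y )], [A → . Y A *], [A → . ) D], [A → . y]
  [A → . Y A *] has the dot before Y: add [Y → . *], [Y → . A]
No further items can be added.

I₀ = { [A → . ) D], [A → . * y )], [A → . Y A *], [A → . y], [A' → . A], [Y → . *], [Y → . A] }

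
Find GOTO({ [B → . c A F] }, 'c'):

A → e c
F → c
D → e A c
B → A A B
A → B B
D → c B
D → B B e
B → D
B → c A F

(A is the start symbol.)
{ [A → . B B], [A → . e c], [B → . A A B], [B → . D], [B → . c A F], [B → c . A F], [D → . B B e], [D → . c B], [D → . e A c] }

GOTO(I, 'c') = CLOSURE({ [A → αX.β] : [A → α.Xβ] ∈ I, X = 'c' })

Items with dot before 'c', with the dot advanced:
  [B → . c A F] → [B → c . A F]
Closure of the advanced items:
  [B → c . A F] has the dot before A: add [A → . e c], [A → . B B]
  [A → . B B] has the dot before B: add [B → . A A B], [B → . D], [B → . c A F]
  [B → . D] has the dot before D: add [D → . e A c], [D → . c B], [D → . B B e]

GOTO = { [A → . B B], [A → . e c], [B → . A A B], [B → . D], [B → . c A F], [B → c . A F], [D → . B B e], [D → . c B], [D → . e A c] }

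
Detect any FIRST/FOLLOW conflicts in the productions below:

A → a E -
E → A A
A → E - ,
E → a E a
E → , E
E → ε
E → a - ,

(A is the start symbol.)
Yes. E → A A with FOLLOW(E) on { '-', 'a' }; E → a E a with FOLLOW(E) on { 'a' }; E → a '-' ',' with FOLLOW(E) on { 'a' }

A FIRST/FOLLOW conflict occurs when a non-terminal N has a nullable alternative N → β (β ⇒* ε) and another alternative N → α with FIRST(α) ∩ FOLLOW(N) ≠ ∅: on such a lookahead the parser cannot decide between expanding α and letting N vanish via β.

Nullable non-terminals: E.
FIRST sets used below: FIRST(A) = { ',', '-', 'a' }

E: nullable alternative(s) E → ε; FOLLOW(E) = { '-', 'a' }
  E → A A: FIRST \ {ε} = { ',', '-', 'a' } — overlaps FOLLOW(E) on { '-', 'a' }: CONFLICT
  E → a E a: FIRST \ {ε} = { 'a' } — overlaps FOLLOW(E) on { 'a' }: CONFLICT
  E → , E: FIRST \ {ε} = { ',' } — disjoint from FOLLOW(E)
  E → ε: FIRST \ {ε} = { } — this is the only nullable alternative, skip
  E → a - ,: FIRST \ {ε} = { 'a' } — overlaps FOLLOW(E) on { 'a' }: CONFLICT

A has no nullable alternative, so no FIRST/FOLLOW check is needed there.

So the grammar has 3 FIRST/FOLLOW conflicts (marked CONFLICT above).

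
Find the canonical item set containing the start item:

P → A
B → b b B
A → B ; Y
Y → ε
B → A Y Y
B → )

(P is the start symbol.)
{ [A → . B ; Y], [B → . )], [B → . A Y Y], [B → . b b B], [P → . A], [P' → . P] }

First, augment the grammar with P' → P
I₀ = CLOSURE({ [P' → . P] }):
  [P' → . P] has the dot before P: add [P → . A]
  [P → . A] has the dot before A: add [A → . B ; Y]
  [A → . B ; Y] has the dot before B: add [B → . b b B], [B → . A Y Y], [B → . )]
No further items can be added.

I₀ = { [A → . B ; Y], [B → . )], [B → . A Y Y], [B → . b b B], [P → . A], [P' → . P] }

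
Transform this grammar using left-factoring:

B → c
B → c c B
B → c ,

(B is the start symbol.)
Left-factoring transforms A → αβ₁ | αβ₂ into A → αA' and A' → β₁ | β₂
(α is the longest common prefix among the alternatives). Repeat until
no nonterminal has two alternatives with a common prefix.

Round 1: B has alternatives sharing prefix 'c'. Introduce B': B → c B'
  Add: B' → ε
  Add: B' → c B
  Add: B' → ,

No remaining common prefixes — done.

Resulting grammar:
B → c B'
B' → ε
B' → c B
B' → ,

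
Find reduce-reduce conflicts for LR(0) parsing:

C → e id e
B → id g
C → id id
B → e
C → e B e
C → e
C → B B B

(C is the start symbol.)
Yes — I3: [B → e .] vs [C → e .]

A reduce-reduce conflict occurs when an LR(0) state has two complete items [A → α .] and [B → β .] — both call for a reduction, and with no lookahead the parser cannot choose between them.

Augment with C' → C and build the canonical LR(0) collection (I0 = CLOSURE({[C' → . C]}), then GOTO on every symbol after a dot until no new states appear). It has 15 states:
  I0: { [B → . e], [B → . id g], [C → . B B B], [C → . e B e], [C → . e id e], [C → . e], [C → . id id], [C' → . C] }  — shift
  I1: { [B → . e], [B → . id g], [C → B . B B] }  — shift
  I2: { [C' → C .] }  — accept
  I3: { [B → . e], [B → . id g], [B → e .], [C → e . B e], [C → e . id e], [C → e .] }  — shift, 2 reduces
  I4: { [B → id . g], [C → id . id] }  — shift
  I5: { [B → id g .] }  — reduce
  I6: { [C → id id .] }  — reduce
  I7: { [C → e B . e] }  — shift
  I8: { [B → e .] }  — reduce
  I9: { [B → id . g], [C → e id . e] }  — shift
  I10: { [C → e id e .] }  — reduce
  I11: { [C → e B e .] }  — reduce
  I12: { [B → . e], [B → . id g], [C → B B . B] }  — shift
  I13: { [B → id . g] }  — shift
  I14: { [C → B B B .] }  — reduce

I3 contains complete items [B → e .], [C → e .] — reduce-reduce conflict.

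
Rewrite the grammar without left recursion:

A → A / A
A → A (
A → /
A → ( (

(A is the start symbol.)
A is directly left-recursive. The standard transformation for
  A → A α₁ | ... | A α_m | β₁ | ... | β_n
is
  A  → β₁ A' | ... | β_n A'
  A' → α₁ A' | ... | α_m A' | ε

A → / becomes A → / A'
A → ( ( becomes A → ( ( A'
A → A / A becomes A' → / A A'
A → A ( becomes A' → ( A'
Add A' → ε

Resulting grammar:
A → / A'
A → ( ( A'
A' → / A A'
A' → ( A'
A' → ε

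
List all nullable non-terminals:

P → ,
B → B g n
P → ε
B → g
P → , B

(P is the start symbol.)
ε-productions: P → ε
So P is immediately nullable.
No further non-terminal can be added: every production for the remaining non-terminals contains a terminal or a non-nullable non-terminal.
Nullable = { 'P' }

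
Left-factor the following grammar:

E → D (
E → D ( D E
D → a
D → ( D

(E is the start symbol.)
Left-factoring transforms A → αβ₁ | αβ₂ into A → αA' and A' → β₁ | β₂
(α is the longest common prefix among the alternatives). Repeat until
no nonterminal has two alternatives with a common prefix.

Round 1: E has alternatives sharing prefix 'D ('. Introduce E': E → D ( E'
  Add: E' → ε
  Add: E' → D E

No remaining common prefixes — done.

Resulting grammar:
E → D ( E'
E' → ε
E' → D E
D → a
D → ( D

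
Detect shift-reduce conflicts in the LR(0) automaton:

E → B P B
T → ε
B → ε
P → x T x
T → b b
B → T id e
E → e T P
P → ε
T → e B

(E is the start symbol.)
Yes — I0: [B → .] vs [E → . e T P]; I1: [P → .] vs [P → . x T x]; I5: [B → .] vs [T → . b b]; I7: [P → .] vs [B → T . id e]; I8: [B → .] vs [T → . b b]; I11: [T → .] vs [T → . b b]; I16: [B → .] vs [T → . b b]

A shift-reduce conflict occurs when an LR(0) state has both:
  - a complete (reduce) item [A → α .] (dot at the end), and
  - a shift item [B → β . c γ] (dot before a terminal).

Augment with E' → E and build the canonical LR(0) collection (I0 = CLOSURE({[E' → . E]}), then GOTO on every symbol after a dot until no new states appear). It has 18 states:
  I0: { [B → . T id e], [B → .], [E → . B P B], [E → . e T P], [E' → . E], [T → . b b], [T → . e B], [T → .] }  — shift, 2 reduces
  I1: { [E → B . P B], [P → . x T x], [P → .] }  — shift, reduce
  I2: { [E' → E .] }  — accept
  I3: { [B → T . id e] }  — shift
  I4: { [T → b . b] }  — shift
  I5: { [B → . T id e], [B → .], [E → e . T P], [T → . b b], [T → . e B], [T → .], [T → e . B] }  — shift, 2 reduces
  I6: { [T → e B .] }  — reduce
  I7: { [B → T . id e], [E → e T . P], [P → . x T x], [P → .] }  — shift, reduce
  I8: { [B → . T id e], [B → .], [T → . b b], [T → . e B], [T → .], [T → e . B] }  — shift, 2 reduces
  I9: { [E → e T P .] }  — reduce
  I10: { [B → T id . e] }  — shift
  I11: { [P → x . T x], [T → . b b], [T → . e B], [T → .] }  — shift, reduce
  I12: { [P → x T . x] }  — shift
  I13: { [P → x T x .] }  — reduce
  I14: { [B → T id e .] }  — reduce
  I15: { [T → b b .] }  — reduce
  I16: { [B → . T id e], [B → .], [E → B P . B], [T → . b b], [T → . e B], [T → .] }  — shift, 2 reduces
  I17: { [E → B P B .] }  — reduce

I0 contains reduce items [B → .], [T → .] and shift items [E → . e T P], [T → . b b], [T → . e B] — shift-reduce conflict.
I1 contains reduce item [P → .] and shift item [P → . x T x] — shift-reduce conflict.
I5 contains reduce items [B → .], [T → .] and shift items [T → . b b], [T → . e B] — shift-reduce conflict.
I7 contains reduce item [P → .] and shift items [B → T . id e], [P → . x T x] — shift-reduce conflict.
I8 contains reduce items [B → .], [T → .] and shift items [T → . b b], [T → . e B] — shift-reduce conflict.
I11 contains reduce item [T → .] and shift items [T → . b b], [T → . e B] — shift-reduce conflict.
I16 contains reduce items [B → .], [T → .] and shift items [T → . b b], [T → . e B] — shift-reduce conflict.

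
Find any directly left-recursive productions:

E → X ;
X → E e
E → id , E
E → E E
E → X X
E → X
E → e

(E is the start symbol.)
Direct left recursion occurs when N → N α for some non-terminal N (the right-hand side begins with the left-hand side itself).

E → X ;: starts with X
X → E e: starts with E
E → id , E: starts with id
E → E E: LEFT RECURSIVE (starts with E)
E → X X: starts with X
E → X: starts with X
E → e: starts with e

The grammar has direct left recursion on: E.

Answer: Yes, E is left-recursive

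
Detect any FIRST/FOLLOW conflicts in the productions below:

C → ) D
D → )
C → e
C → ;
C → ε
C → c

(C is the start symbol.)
Nullable non-terminals: C.

C: nullable alternative(s) C → ε; FOLLOW(C) = { $ }
  C → ) D: FIRST \ {ε} = { ')' } — disjoint from FOLLOW(C)
  C → e: FIRST \ {ε} = { 'e' } — disjoint from FOLLOW(C)
  C → ;: FIRST \ {ε} = { ';' } — disjoint from FOLLOW(C)
  C → ε: FIRST \ {ε} = { } — this is the only nullable alternative, skip
  C → c: FIRST \ {ε} = { 'c' } — disjoint from FOLLOW(C)

D has no nullable alternative, so no FIRST/FOLLOW check is needed there.

No FIRST/FOLLOW conflicts found.

Answer: No FIRST/FOLLOW conflicts.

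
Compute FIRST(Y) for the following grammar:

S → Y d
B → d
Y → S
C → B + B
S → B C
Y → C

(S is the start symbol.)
To compute FIRST(Y), examine every production with Y on the left-hand side, reading each right-hand side left to right until a non-nullable symbol is reached.

FIRST sets of the other non-terminals involved (by the same procedure, iterated to a fixed point):
  FIRST(S) = { 'd' }
  FIRST(C) = { 'd' }

From Y → S:
  - S is a non-terminal: add FIRST(S) \ {ε} = { 'd' }
    S is not nullable, so stop
From Y → C:
  - C is a non-terminal: add FIRST(C) \ {ε} = { 'd' }
    C is not nullable, so stop

Collecting: FIRST(Y) = { 'd' }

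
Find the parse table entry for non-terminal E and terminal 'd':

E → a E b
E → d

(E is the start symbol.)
E → d

To find M[E, 'd'], we find productions for E where 'd' is in the predict set (PREDICT(N → α) = (FIRST(α) \ {ε}) ∪ (FOLLOW(N) if α ⇒* ε)).

E → a E b: PREDICT = { 'a' }
E → d: PREDICT = { 'd' }
  'd' is in predict set, so this production goes in M[E, 'd']

M[E, 'd'] = E → d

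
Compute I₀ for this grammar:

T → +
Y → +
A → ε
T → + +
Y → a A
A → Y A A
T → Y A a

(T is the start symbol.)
{ [T → . + +], [T → . +], [T → . Y A a], [T' → . T], [Y → . +], [Y → . a A] }

First, augment the grammar with T' → T
I₀ = CLOSURE({ [T' → . T] }):
  [T' → . T] has the dot before T: add [T → . +], [T → . + +], [T → . Y A a]
  [T → . Y A a] has the dot before Y: add [Y → . +], [Y → . a A]
No further items can be added.

I₀ = { [T → . + +], [T → . +], [T → . Y A a], [T' → . T], [Y → . +], [Y → . a A] }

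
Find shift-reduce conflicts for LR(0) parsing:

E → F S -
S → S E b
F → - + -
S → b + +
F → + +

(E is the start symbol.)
Yes — I9: [E → F S - .] vs [F → - . + -]

Augment with E' → E and build the canonical LR(0) collection (I0 = CLOSURE({[E' → . E]}), then GOTO on every symbol after a dot until no new states appear). It has 15 states:
  I0: { [E → . F S -], [E' → . E], [F → . + +], [F → . - + -] }  — shift
  I1: { [F → + . +] }  — shift
  I2: { [F → - . + -] }  — shift
  I3: { [E' → E .] }  — accept
  I4: { [E → F . S -], [S → . S E b], [S → . b + +] }  — shift
  I5: { [E → . F S -], [E → F S . -], [F → . + +], [F → . - + -], [S → S . E b] }  — shift
  I6: { [S → b . + +] }  — shift
  I7: { [S → b + . +] }  — shift
  I8: { [S → b + + .] }  — reduce
  I9: { [E → F S - .], [F → - . + -] }  — shift, reduce
  I10: { [S → S E . b] }  — shift
  I11: { [S → S E b .] }  — reduce
  I12: { [F → - + . -] }  — shift
  I13: { [F → - + - .] }  — reduce
  I14: { [F → + + .] }  — reduce

I9 contains reduce item [E → F S - .] and shift item [F → - . + -] — shift-reduce conflict.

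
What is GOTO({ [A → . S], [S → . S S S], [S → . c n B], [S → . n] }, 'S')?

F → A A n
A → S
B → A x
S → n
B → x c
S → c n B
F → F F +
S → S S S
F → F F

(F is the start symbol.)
GOTO(I, 'S') = CLOSURE({ [A → αX.β] : [A → α.Xβ] ∈ I, X = 'S' })

Items with dot before 'S', with the dot advanced:
  [A → . S] → [A → S .]
  [S → . S S S] → [S → S . S S]
Closure of the advanced items:
  [S → S . S S] has the dot before S: add [S → . n], [S → . c n B], [S → . S S S]

GOTO = { [A → S .], [S → . S S S], [S → . c n B], [S → . n], [S → S . S S] }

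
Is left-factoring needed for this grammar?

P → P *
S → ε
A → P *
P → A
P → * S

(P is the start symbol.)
Left-factoring is needed when two productions for the same non-terminal
share a common prefix on the right-hand side.

Productions for P:
  P → P *
  P → A
  P → * S

No common prefixes found.

Answer: No, left-factoring is not needed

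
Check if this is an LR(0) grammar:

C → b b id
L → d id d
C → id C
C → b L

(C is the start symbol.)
Augment with C' → C and build the canonical LR(0) collection (I0 = CLOSURE({[C' → . C]}), then GOTO on every symbol after a dot until no new states appear). It has 11 states:
  I0: { [C → . b L], [C → . b b id], [C → . id C], [C' → . C] }  — shift
  I1: { [C' → C .] }  — accept
  I2: { [C → b . L], [C → b . b id], [L → . d id d] }  — shift
  I3: { [C → . b L], [C → . b b id], [C → . id C], [C → id . C] }  — shift
  I4: { [C → id C .] }  — reduce
  I5: { [C → b L .] }  — reduce
  I6: { [C → b b . id] }  — shift
  I7: { [L → d . id d] }  — shift
  I8: { [L → d id . d] }  — shift
  I9: { [L → d id d .] }  — reduce
  I10: { [C → b b id .] }  — reduce

Every state is either a pure shift/goto state or contains exactly one complete item and nothing to shift — no conflicts. The grammar is LR(0).

Answer: Yes, the grammar is LR(0)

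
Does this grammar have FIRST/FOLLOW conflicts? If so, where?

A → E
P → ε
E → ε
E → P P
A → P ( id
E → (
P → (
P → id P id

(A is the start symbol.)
Yes. P → '(' with FOLLOW(P) on { '(' }; P → id P id with FOLLOW(P) on { 'id' }

Nullable non-terminals: A, E, P.
FIRST sets used below: FIRST(E) = { '(', 'id', ε }, FIRST(P) = { '(', 'id', ε }

A: nullable alternative(s) A → E; FOLLOW(A) = { $ }
  A → E: FIRST \ {ε} = { '(', 'id' } — this is the only nullable alternative, skip
  A → P ( id: FIRST \ {ε} = { '(', 'id' } — disjoint from FOLLOW(A)

E: nullable alternative(s) E → ε, E → P P; FOLLOW(E) = { $ }
  E → ε: FIRST \ {ε} = { } — disjoint from FOLLOW(E)
  E → P P: FIRST \ {ε} = { '(', 'id' } — disjoint from FOLLOW(E)
  E → (: FIRST \ {ε} = { '(' } — disjoint from FOLLOW(E)

P: nullable alternative(s) P → ε; FOLLOW(P) = { $, '(', 'id' }
  P → ε: FIRST \ {ε} = { } — this is the only nullable alternative, skip
  P → (: FIRST \ {ε} = { '(' } — overlaps FOLLOW(P) on { '(' }: CONFLICT
  P → id P id: FIRST \ {ε} = { 'id' } — overlaps FOLLOW(P) on { 'id' }: CONFLICT

So the grammar has 2 FIRST/FOLLOW conflicts (marked CONFLICT above).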